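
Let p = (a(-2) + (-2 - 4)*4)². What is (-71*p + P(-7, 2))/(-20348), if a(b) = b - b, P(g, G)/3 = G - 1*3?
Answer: 40899/20348 ≈ 2.0100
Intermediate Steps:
P(g, G) = -9 + 3*G (P(g, G) = 3*(G - 1*3) = 3*(G - 3) = 3*(-3 + G) = -9 + 3*G)
a(b) = 0
p = 576 (p = (0 + (-2 - 4)*4)² = (0 - 6*4)² = (0 - 24)² = (-24)² = 576)
(-71*p + P(-7, 2))/(-20348) = (-71*576 + (-9 + 3*2))/(-20348) = (-40896 + (-9 + 6))*(-1/20348) = (-40896 - 3)*(-1/20348) = -40899*(-1/20348) = 40899/20348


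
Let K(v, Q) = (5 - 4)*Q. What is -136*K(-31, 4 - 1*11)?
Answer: 952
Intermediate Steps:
K(v, Q) = Q (K(v, Q) = 1*Q = Q)
-136*K(-31, 4 - 1*11) = -136*(4 - 1*11) = -136*(4 - 11) = -136*(-7) = 952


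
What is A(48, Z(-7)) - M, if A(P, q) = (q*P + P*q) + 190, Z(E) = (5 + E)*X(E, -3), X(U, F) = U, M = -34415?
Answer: 35949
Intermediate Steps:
Z(E) = E*(5 + E) (Z(E) = (5 + E)*E = E*(5 + E))
A(P, q) = 190 + 2*P*q (A(P, q) = (P*q + P*q) + 190 = 2*P*q + 190 = 190 + 2*P*q)
A(48, Z(-7)) - M = (190 + 2*48*(-7*(5 - 7))) - 1*(-34415) = (190 + 2*48*(-7*(-2))) + 34415 = (190 + 2*48*14) + 34415 = (190 + 1344) + 34415 = 1534 + 34415 = 35949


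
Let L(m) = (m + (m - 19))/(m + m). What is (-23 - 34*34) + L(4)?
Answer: -9443/8 ≈ -1180.4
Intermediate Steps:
L(m) = (-19 + 2*m)/(2*m) (L(m) = (m + (-19 + m))/((2*m)) = (-19 + 2*m)*(1/(2*m)) = (-19 + 2*m)/(2*m))
(-23 - 34*34) + L(4) = (-23 - 34*34) + (-19/2 + 4)/4 = (-23 - 1156) + (¼)*(-11/2) = -1179 - 11/8 = -9443/8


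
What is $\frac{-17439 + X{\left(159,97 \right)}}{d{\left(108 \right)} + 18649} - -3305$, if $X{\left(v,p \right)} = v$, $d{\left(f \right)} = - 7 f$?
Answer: $\frac{59119085}{17893} \approx 3304.0$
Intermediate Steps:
$\frac{-17439 + X{\left(159,97 \right)}}{d{\left(108 \right)} + 18649} - -3305 = \frac{-17439 + 159}{\left(-7\right) 108 + 18649} - -3305 = - \frac{17280}{-756 + 18649} + 3305 = - \frac{17280}{17893} + 3305 = \frac{59119085}{17893}$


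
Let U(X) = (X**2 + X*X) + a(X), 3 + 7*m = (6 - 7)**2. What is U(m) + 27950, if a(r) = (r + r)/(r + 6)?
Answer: 13695531/490 ≈ 27950.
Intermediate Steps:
m = -2/7 (m = -3/7 + (6 - 7)**2/7 = -3/7 + (1/7)*(-1)**2 = -3/7 + (1/7)*1 = -3/7 + 1/7 = -2/7 ≈ -0.28571)
a(r) = 2*r/(6 + r) (a(r) = (2*r)/(6 + r) = 2*r/(6 + r))
U(X) = 2*X**2 + 2*X/(6 + X) (U(X) = (X**2 + X*X) + 2*X/(6 + X) = (X**2 + X**2) + 2*X/(6 + X) = 2*X**2 + 2*X/(6 + X))
U(m) + 27950 = 2*(-2/7)*(1 - 2*(6 - 2/7)/7)/(6 - 2/7) + 27950 = 2*(-2/7)*(1 - 2/7*40/7)/(40/7) + 27950 = 2*(-2/7)*(7/40)*(1 - 80/49) + 27950 = 2*(-2/7)*(7/40)*(-31/49) + 27950 = 31/490 + 27950 = 13695531/490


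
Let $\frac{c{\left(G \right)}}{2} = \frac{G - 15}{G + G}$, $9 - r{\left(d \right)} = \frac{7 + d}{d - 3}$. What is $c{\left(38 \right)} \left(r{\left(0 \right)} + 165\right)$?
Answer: $\frac{12167}{114} \approx 106.73$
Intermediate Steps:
$r{\left(d \right)} = 9 - \frac{7 + d}{-3 + d}$ ($r{\left(d \right)} = 9 - \frac{7 + d}{d - 3} = 9 - \frac{7 + d}{-3 + d}$)
$c{\left(G \right)} = \frac{-15 + G}{G}$ ($c{\left(G \right)} = 2 \frac{G - 15}{G + G} = 2 \frac{-15 + G}{2 G} = \frac{-15 + G}{G}$)
$c{\left(38 \right)} \left(r{\left(0 \right)} + 165\right) = \frac{-15 + 38}{38} \left(\frac{2 \left(-17 + 4 \cdot 0\right)}{-3 + 0} + 165\right) = \frac{1}{38} \cdot 23 \left(\frac{2 \left(-17 + 0\right)}{-3} + 165\right) = \frac{23 \left(2 \left(- \frac{1}{3}\right) \left(-17\right) + 165\right)}{38} = \frac{23 \left(\frac{34}{3} + 165\right)}{38} = \frac{23}{38} \cdot \frac{529}{3} = \frac{12167}{114}$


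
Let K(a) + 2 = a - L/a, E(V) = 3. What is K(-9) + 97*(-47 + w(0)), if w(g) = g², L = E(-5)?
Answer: -13709/3 ≈ -4569.7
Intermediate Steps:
L = 3
K(a) = -2 + a - 3/a (K(a) = -2 + (a - 3/a) = -2 + a - 3/a)
K(-9) + 97*(-47 + w(0)) = (-2 - 9 - 3/(-9)) + 97*(-47 + 0²) = (-2 - 9 - 3*(-⅑)) + 97*(-47 + 0) = (-2 - 9 + ⅓) + 97*(-47) = -32/3 - 4559 = -13709/3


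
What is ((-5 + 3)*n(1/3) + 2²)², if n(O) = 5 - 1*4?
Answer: 4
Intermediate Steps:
n(O) = 1 (n(O) = 5 - 4 = 1)
((-5 + 3)*n(1/3) + 2²)² = ((-5 + 3)*1 + 2²)² = (-2*1 + 4)² = (-2 + 4)² = 2² = 4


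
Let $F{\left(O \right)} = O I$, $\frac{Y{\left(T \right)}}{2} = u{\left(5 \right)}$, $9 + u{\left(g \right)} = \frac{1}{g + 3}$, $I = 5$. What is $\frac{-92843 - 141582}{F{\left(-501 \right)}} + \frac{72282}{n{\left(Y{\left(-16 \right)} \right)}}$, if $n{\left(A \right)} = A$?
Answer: $- \frac{141524293}{35571} \approx -3978.6$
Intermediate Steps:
$u{\left(g \right)} = -9 + \frac{1}{3 + g}$ ($u{\left(g \right)} = -9 + \frac{1}{g + 3} = -9 + \frac{1}{3 + g}$)
$Y{\left(T \right)} = - \frac{71}{4}$ ($Y{\left(T \right)} = 2 \frac{-26 - 45}{3 + 5} = 2 \frac{-26 - 45}{8} = 2 \cdot \frac{1}{8} \left(-71\right) = 2 \left(- \frac{71}{8}\right) = - \frac{71}{4}$)
$F{\left(O \right)} = 5 O$ ($F{\left(O \right)} = O 5 = 5 O$)
$\frac{-92843 - 141582}{F{\left(-501 \right)}} + \frac{72282}{n{\left(Y{\left(-16 \right)} \right)}} = \frac{-92843 - 141582}{5 \left(-501\right)} + \frac{72282}{- \frac{71}{4}} = \frac{-92843 - 141582}{-2505} + 72282 \left(- \frac{4}{71}\right) = \left(-234425\right) \left(- \frac{1}{2505}\right) - \frac{289128}{71} = \frac{46885}{501} - \frac{289128}{71} = - \frac{141524293}{35571}$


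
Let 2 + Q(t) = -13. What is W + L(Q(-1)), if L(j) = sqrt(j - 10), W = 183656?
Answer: 183656 + 5*I ≈ 1.8366e+5 + 5.0*I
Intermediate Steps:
Q(t) = -15 (Q(t) = -2 - 13 = -15)
L(j) = sqrt(-10 + j)
W + L(Q(-1)) = 183656 + sqrt(-10 - 15) = 183656 + sqrt(-25) = 183656 + 5*I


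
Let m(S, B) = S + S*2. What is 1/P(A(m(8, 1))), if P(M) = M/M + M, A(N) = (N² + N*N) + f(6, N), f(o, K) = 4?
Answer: 1/1157 ≈ 0.00086430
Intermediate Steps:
m(S, B) = 3*S (m(S, B) = S + 2*S = 3*S)
A(N) = 4 + 2*N² (A(N) = (N² + N*N) + 4 = (N² + N²) + 4 = 2*N² + 4 = 4 + 2*N²)
P(M) = 1 + M
1/P(A(m(8, 1))) = 1/(1 + (4 + 2*(3*8)²)) = 1/(1 + (4 + 2*24²)) = 1/(1 + (4 + 2*576)) = 1/(1 + (4 + 1152)) = 1/(1 + 1156) = 1/1157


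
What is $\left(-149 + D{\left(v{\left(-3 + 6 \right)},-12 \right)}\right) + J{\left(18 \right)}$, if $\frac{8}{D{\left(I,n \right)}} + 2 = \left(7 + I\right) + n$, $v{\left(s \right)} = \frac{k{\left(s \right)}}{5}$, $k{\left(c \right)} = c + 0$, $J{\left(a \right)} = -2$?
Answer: $- \frac{609}{4} \approx -152.25$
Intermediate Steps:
$k{\left(c \right)} = c$
$v{\left(s \right)} = \frac{s}{5}$
$D{\left(I,n \right)} = \frac{8}{5 + I + n}$ ($D{\left(I,n \right)} = \frac{8}{-2 + \left(\left(7 + I\right) + n\right)} = \frac{8}{-2 + \left(7 + I + n\right)} = \frac{8}{5 + I + n}$)
$\left(-149 + D{\left(v{\left(-3 + 6 \right)},-12 \right)}\right) + J{\left(18 \right)} = \left(-149 + \frac{8}{5 + \frac{-3 + 6}{5} - 12}\right) - 2 = \left(-149 + \frac{8}{5 + \frac{1}{5} \cdot 3 - 12}\right) - 2 = \left(-149 + \frac{8}{5 + \frac{3}{5} - 12}\right) - 2 = \left(-149 + \frac{8}{- \frac{32}{5}}\right) - 2 = \left(-149 + 8 \left(- \frac{5}{32}\right)\right) - 2 = \left(-149 - \frac{5}{4}\right) - 2 = - \frac{601}{4} - 2 = - \frac{609}{4}$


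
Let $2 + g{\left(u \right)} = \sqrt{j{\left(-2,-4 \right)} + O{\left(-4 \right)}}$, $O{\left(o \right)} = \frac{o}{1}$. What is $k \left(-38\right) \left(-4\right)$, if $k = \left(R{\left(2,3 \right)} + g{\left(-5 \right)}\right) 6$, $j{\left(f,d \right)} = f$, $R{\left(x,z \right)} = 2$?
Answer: $912 i \sqrt{6} \approx 2233.9 i$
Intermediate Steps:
$O{\left(o \right)} = o$ ($O{\left(o \right)} = o 1 = o$)
$g{\left(u \right)} = -2 + i \sqrt{6}$ ($g{\left(u \right)} = -2 + \sqrt{-2 - 4} = -2 + \sqrt{-6} = -2 + i \sqrt{6}$)
$k = 6 i \sqrt{6}$ ($k = \left(2 - \left(2 - i \sqrt{6}\right)\right) 6 = i \sqrt{6} \cdot 6 = 6 i \sqrt{6} \approx 14.697 i$)
$k \left(-38\right) \left(-4\right) = 6 i \sqrt{6} \left(-38\right) \left(-4\right) = - 228 i \sqrt{6} \left(-4\right) = 912 i \sqrt{6}$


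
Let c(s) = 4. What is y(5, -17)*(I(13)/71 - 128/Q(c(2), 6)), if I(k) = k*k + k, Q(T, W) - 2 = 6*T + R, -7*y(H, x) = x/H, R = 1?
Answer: -70958/67095 ≈ -1.0576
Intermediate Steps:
y(H, x) = -x/(7*H)
Q(T, W) = 3 + 6*T (Q(T, W) = 2 + (6*T + 1) = 2 + (1 + 6*T) = 3 + 6*T)
I(k) = k + k² (I(k) = k² + k = k + k²)
y(5, -17)*(I(13)/71 - 128/Q(c(2), 6)) = (-⅐*(-17)/5)*((13*(1 + 13))/71 - 128/(3 + 6*4)) = (-⅐*(-17)*⅕)*((13*14)*(1/71) - 128/(3 + 24)) = 17*(182*(1/71) - 128/27)/35 = 17*(182/71 - 128*1/27)/35 = 17*(182/71 - 128/27)/35 = (17/35)*(-4174/1917) = -70958/67095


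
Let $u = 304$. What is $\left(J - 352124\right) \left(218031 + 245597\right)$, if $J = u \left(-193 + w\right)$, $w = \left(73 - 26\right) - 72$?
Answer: $-193980100688$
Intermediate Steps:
$w = -25$ ($w = 47 - 72 = -25$)
$J = -66272$ ($J = 304 \left(-193 - 25\right) = 304 \left(-218\right) = -66272$)
$\left(J - 352124\right) \left(218031 + 245597\right) = \left(-66272 - 352124\right) \left(218031 + 245597\right) = \left(-418396\right) 463628 = -193980100688$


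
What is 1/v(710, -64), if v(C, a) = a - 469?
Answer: -1/533 ≈ -0.0018762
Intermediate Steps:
v(C, a) = -469 + a
1/v(710, -64) = 1/(-469 - 64) = 1/(-533) = -1/533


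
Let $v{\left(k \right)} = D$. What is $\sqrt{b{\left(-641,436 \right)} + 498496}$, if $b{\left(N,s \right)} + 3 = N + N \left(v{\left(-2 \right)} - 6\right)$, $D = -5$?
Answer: $\sqrt{504903} \approx 710.57$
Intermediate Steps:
$v{\left(k \right)} = -5$
$b{\left(N,s \right)} = -3 - 10 N$ ($b{\left(N,s \right)} = -3 + \left(N + N \left(-5 - 6\right)\right) = -3 + \left(N + N \left(-11\right)\right) = -3 + \left(N - 11 N\right) = -3 - 10 N$)
$\sqrt{b{\left(-641,436 \right)} + 498496} = \sqrt{\left(-3 - -6410\right) + 498496} = \sqrt{\left(-3 + 6410\right) + 498496} = \sqrt{6407 + 498496} = \sqrt{504903}$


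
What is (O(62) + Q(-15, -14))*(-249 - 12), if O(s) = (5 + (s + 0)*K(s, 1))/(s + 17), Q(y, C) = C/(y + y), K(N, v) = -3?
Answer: 188094/395 ≈ 476.19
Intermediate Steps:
Q(y, C) = C/(2*y) (Q(y, C) = C/((2*y)) = C*(1/(2*y)) = C/(2*y))
O(s) = (5 - 3*s)/(17 + s) (O(s) = (5 + (s + 0)*(-3))/(s + 17) = (5 + s*(-3))/(17 + s) = (5 - 3*s)/(17 + s))
(O(62) + Q(-15, -14))*(-249 - 12) = ((5 - 3*62)/(17 + 62) + (1/2)*(-14)/(-15))*(-249 - 12) = ((5 - 186)/79 + (1/2)*(-14)*(-1/15))*(-261) = ((1/79)*(-181) + 7/15)*(-261) = (-181/79 + 7/15)*(-261) = -2162/1185*(-261) = 188094/395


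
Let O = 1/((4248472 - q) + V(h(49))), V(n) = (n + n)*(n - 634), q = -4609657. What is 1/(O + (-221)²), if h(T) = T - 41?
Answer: 8848113/432150687034 ≈ 2.0475e-5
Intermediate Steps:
h(T) = -41 + T
V(n) = 2*n*(-634 + n) (V(n) = (2*n)*(-634 + n) = 2*n*(-634 + n))
O = 1/8848113 (O = 1/((4248472 - 1*(-4609657)) + 2*(-41 + 49)*(-634 + (-41 + 49))) = 1/((4248472 + 4609657) + 2*8*(-634 + 8)) = 1/(8858129 + 2*8*(-626)) = 1/(8858129 - 10016) = 1/8848113 ≈ 1.1302e-7)
1/(O + (-221)²) = 1/(1/8848113 + (-221)²) = 1/(1/8848113 + 48841) = 1/(432150687034/8848113) = 8848113/432150687034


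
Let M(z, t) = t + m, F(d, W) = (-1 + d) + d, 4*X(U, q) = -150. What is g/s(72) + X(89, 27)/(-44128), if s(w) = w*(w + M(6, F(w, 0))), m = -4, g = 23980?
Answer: 264689785/167598144 ≈ 1.5793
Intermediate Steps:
X(U, q) = -75/2 (X(U, q) = (¼)*(-150) = -75/2)
F(d, W) = -1 + 2*d
M(z, t) = -4 + t (M(z, t) = t - 4 = -4 + t)
s(w) = w*(-5 + 3*w) (s(w) = w*(w + (-4 + (-1 + 2*w))) = w*(w + (-5 + 2*w)) = w*(-5 + 3*w))
g/s(72) + X(89, 27)/(-44128) = 23980/((72*(-5 + 3*72))) - 75/2/(-44128) = 23980/((72*(-5 + 216))) - 75/2*(-1/44128) = 23980/((72*211)) + 75/88256 = 23980/15192 + 75/88256 = 23980*(1/15192) + 75/88256 = 5995/3798 + 75/88256 = 264689785/167598144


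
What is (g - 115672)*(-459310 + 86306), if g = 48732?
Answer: 24968887760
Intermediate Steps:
(g - 115672)*(-459310 + 86306) = (48732 - 115672)*(-459310 + 86306) = -66940*(-373004) = 24968887760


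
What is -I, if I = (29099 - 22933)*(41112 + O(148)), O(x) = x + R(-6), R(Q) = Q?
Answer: -254372164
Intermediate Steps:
O(x) = -6 + x (O(x) = x - 6 = -6 + x)
I = 254372164 (I = (29099 - 22933)*(41112 + (-6 + 148)) = 6166*(41112 + 142) = 6166*41254 = 254372164)
-I = -1*254372164 = -254372164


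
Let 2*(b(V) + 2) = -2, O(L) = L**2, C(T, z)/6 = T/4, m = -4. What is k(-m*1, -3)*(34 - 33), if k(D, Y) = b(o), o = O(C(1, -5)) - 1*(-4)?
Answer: -3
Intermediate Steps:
C(T, z) = 3*T/2 (C(T, z) = 6*(T/4) = 3*T/2)
o = 25/4 (o = ((3/2)*1)**2 - 1*(-4) = (3/2)**2 + 4 = 9/4 + 4 = 25/4 ≈ 6.2500)
b(V) = -3 (b(V) = -2 + (1/2)*(-2) = -2 - 1 = -3)
k(D, Y) = -3
k(-m*1, -3)*(34 - 33) = -3*(34 - 33) = -3*1 = -3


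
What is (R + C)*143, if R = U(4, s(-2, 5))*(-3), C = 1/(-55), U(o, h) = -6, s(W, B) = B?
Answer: 12857/5 ≈ 2571.4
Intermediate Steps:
C = -1/55 ≈ -0.018182
R = 18 (R = -6*(-3) = 18)
(R + C)*143 = (18 - 1/55)*143 = (989/55)*143 = 12857/5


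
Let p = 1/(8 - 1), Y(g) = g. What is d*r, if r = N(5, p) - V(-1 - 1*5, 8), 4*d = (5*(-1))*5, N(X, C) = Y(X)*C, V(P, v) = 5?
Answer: 375/14 ≈ 26.786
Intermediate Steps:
p = ⅐ (p = 1/7 = ⅐ ≈ 0.14286)
N(X, C) = C*X (N(X, C) = X*C = C*X)
d = -25/4 (d = ((5*(-1))*5)/4 = (-5*5)/4 = (¼)*(-25) = -25/4 ≈ -6.2500)
r = -30/7 (r = (⅐)*5 - 1*5 = 5/7 - 5 = -30/7 ≈ -4.2857)
d*r = -25/4*(-30/7) = 375/14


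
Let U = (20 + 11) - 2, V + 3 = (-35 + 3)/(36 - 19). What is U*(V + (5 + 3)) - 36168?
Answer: -613319/17 ≈ -36078.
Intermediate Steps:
V = -83/17 (V = -3 + (-35 + 3)/(36 - 19) = -3 - 32/17 = -83/17 ≈ -4.8824)
U = 29 (U = 31 - 2 = 29)
U*(V + (5 + 3)) - 36168 = 29*(-83/17 + (5 + 3)) - 36168 = 29*(-83/17 + 8) - 36168 = 29*(53/17) - 36168 = 1537/17 - 36168 = -613319/17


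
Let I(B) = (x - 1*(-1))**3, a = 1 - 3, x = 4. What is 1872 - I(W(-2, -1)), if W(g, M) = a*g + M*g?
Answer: 1747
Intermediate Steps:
a = -2
W(g, M) = -2*g + M*g
I(B) = 125 (I(B) = (4 - 1*(-1))**3 = (4 + 1)**3 = 5**3 = 125)
1872 - I(W(-2, -1)) = 1872 - 1*125 = 1872 - 125 = 1747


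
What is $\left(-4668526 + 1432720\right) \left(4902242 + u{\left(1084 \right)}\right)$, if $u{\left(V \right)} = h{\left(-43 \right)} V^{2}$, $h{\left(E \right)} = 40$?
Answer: $-167952834282492$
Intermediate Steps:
$u{\left(V \right)} = 40 V^{2}$
$\left(-4668526 + 1432720\right) \left(4902242 + u{\left(1084 \right)}\right) = \left(-4668526 + 1432720\right) \left(4902242 + 40 \cdot 1084^{2}\right) = - 3235806 \left(4902242 + 40 \cdot 1175056\right) = - 3235806 \left(4902242 + 47002240\right) = \left(-3235806\right) 51904482 = -167952834282492$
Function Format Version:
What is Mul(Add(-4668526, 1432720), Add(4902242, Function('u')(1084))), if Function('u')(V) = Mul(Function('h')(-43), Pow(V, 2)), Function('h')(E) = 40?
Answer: -167952834282492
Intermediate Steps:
Function('u')(V) = Mul(40, Pow(V, 2))
Mul(Add(-4668526, 1432720), Add(4902242, Function('u')(1084))) = Mul(Add(-4668526, 1432720), Add(4902242, Mul(40, Pow(1084, 2)))) = Mul(-3235806, Add(4902242, Mul(40, 1175056))) = Mul(-3235806, Add(4902242, 47002240)) = Mul(-3235806, 51904482) = -167952834282492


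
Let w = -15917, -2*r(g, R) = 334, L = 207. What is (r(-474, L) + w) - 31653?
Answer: -47737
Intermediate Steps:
r(g, R) = -167 (r(g, R) = -1/2*334 = -167)
(r(-474, L) + w) - 31653 = (-167 - 15917) - 31653 = -16084 - 31653 = -47737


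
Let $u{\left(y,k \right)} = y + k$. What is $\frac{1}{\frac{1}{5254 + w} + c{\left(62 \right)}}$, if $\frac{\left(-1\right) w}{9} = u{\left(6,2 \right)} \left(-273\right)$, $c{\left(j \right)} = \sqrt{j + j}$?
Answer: $- \frac{24910}{76943004399} + \frac{1241016200 \sqrt{31}}{76943004399} \approx 0.089802$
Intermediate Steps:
$c{\left(j \right)} = \sqrt{2} \sqrt{j}$ ($c{\left(j \right)} = \sqrt{2 j} = \sqrt{2} \sqrt{j}$)
$u{\left(y,k \right)} = k + y$
$w = 19656$ ($w = - 9 \left(2 + 6\right) \left(-273\right) = - 9 \cdot 8 \left(-273\right) = \left(-9\right) \left(-2184\right) = 19656$)
$\frac{1}{\frac{1}{5254 + w} + c{\left(62 \right)}} = \frac{1}{\frac{1}{5254 + 19656} + \sqrt{2} \sqrt{62}} = \frac{1}{\frac{1}{24910} + 2 \sqrt{31}}$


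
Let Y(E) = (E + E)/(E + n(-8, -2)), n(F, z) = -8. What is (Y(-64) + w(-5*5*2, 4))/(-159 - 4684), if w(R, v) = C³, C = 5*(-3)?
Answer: 30359/43587 ≈ 0.69652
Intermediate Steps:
C = -15
Y(E) = 2*E/(-8 + E) (Y(E) = (E + E)/(E - 8) = (2*E)/(-8 + E) = 2*E/(-8 + E))
w(R, v) = -3375 (w(R, v) = (-15)³ = -3375)
(Y(-64) + w(-5*5*2, 4))/(-159 - 4684) = (2*(-64)/(-8 - 64) - 3375)/(-159 - 4684) = (2*(-64)/(-72) - 3375)/(-4843) = (2*(-64)*(-1/72) - 3375)*(-1/4843) = (16/9 - 3375)*(-1/4843) = -30359/9*(-1/4843) = 30359/43587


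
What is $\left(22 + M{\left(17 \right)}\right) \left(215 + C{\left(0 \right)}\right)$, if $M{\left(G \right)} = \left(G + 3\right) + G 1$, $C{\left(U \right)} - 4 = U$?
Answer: $12921$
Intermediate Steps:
$C{\left(U \right)} = 4 + U$
$M{\left(G \right)} = 3 + 2 G$ ($M{\left(G \right)} = \left(3 + G\right) + G = 3 + 2 G$)
$\left(22 + M{\left(17 \right)}\right) \left(215 + C{\left(0 \right)}\right) = \left(22 + \left(3 + 2 \cdot 17\right)\right) \left(215 + \left(4 + 0\right)\right) = \left(22 + \left(3 + 34\right)\right) \left(215 + 4\right) = \left(22 + 37\right) 219 = 59 \cdot 219 = 12921$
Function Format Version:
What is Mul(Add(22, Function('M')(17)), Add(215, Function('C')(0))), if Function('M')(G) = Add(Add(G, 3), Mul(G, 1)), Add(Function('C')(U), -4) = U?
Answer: 12921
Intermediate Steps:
Function('C')(U) = Add(4, U)
Function('M')(G) = Add(3, Mul(2, G)) (Function('M')(G) = Add(Add(3, G), G) = Add(3, Mul(2, G)))
Mul(Add(22, Function('M')(17)), Add(215, Function('C')(0))) = Mul(Add(22, Add(3, Mul(2, 17))), Add(215, Add(4, 0))) = Mul(Add(22, Add(3, 34)), Add(215, 4)) = Mul(Add(22, 37), 219) = Mul(59, 219) = 12921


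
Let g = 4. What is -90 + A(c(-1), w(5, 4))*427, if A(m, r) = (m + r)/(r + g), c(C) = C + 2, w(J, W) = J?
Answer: 584/3 ≈ 194.67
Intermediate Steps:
c(C) = 2 + C
A(m, r) = (m + r)/(4 + r) (A(m, r) = (m + r)/(r + 4) = (m + r)/(4 + r))
-90 + A(c(-1), w(5, 4))*427 = -90 + (((2 - 1) + 5)/(4 + 5))*427 = -90 + ((1 + 5)/9)*427 = -90 + ((⅑)*6)*427 = -90 + (⅔)*427 = -90 + 854/3 = 584/3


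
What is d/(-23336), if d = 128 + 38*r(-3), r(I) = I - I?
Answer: -16/2917 ≈ -0.0054851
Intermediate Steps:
r(I) = 0
d = 128 (d = 128 + 38*0 = 128 + 0 = 128)
d/(-23336) = 128/(-23336) = 128*(-1/23336) = -16/2917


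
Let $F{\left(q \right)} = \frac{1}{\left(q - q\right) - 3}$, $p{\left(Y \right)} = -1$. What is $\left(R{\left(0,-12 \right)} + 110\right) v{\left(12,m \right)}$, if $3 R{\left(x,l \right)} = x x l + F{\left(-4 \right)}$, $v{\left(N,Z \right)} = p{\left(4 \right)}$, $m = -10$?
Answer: $- \frac{989}{9} \approx -109.89$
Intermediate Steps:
$F{\left(q \right)} = - \frac{1}{3}$ ($F{\left(q \right)} = \frac{1}{0 - 3} = \frac{1}{-3} = - \frac{1}{3}$)
$v{\left(N,Z \right)} = -1$
$R{\left(x,l \right)} = - \frac{1}{9} + \frac{l x^{2}}{3}$ ($R{\left(x,l \right)} = \frac{x x l - \frac{1}{3}}{3} = \frac{x^{2} l - \frac{1}{3}}{3} = \frac{l x^{2} - \frac{1}{3}}{3} = \frac{- \frac{1}{3} + l x^{2}}{3} = - \frac{1}{9} + \frac{l x^{2}}{3}$)
$\left(R{\left(0,-12 \right)} + 110\right) v{\left(12,m \right)} = \left(\left(- \frac{1}{9} + \frac{1}{3} \left(-12\right) 0^{2}\right) + 110\right) \left(-1\right) = \left(\left(- \frac{1}{9} + \frac{1}{3} \left(-12\right) 0\right) + 110\right) \left(-1\right) = \left(\left(- \frac{1}{9} + 0\right) + 110\right) \left(-1\right) = \left(- \frac{1}{9} + 110\right) \left(-1\right) = \frac{989}{9} \left(-1\right) = - \frac{989}{9}$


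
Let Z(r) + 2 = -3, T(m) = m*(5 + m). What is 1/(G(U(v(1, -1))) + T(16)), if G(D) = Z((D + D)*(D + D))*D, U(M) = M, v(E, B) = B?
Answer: 1/341 ≈ 0.0029326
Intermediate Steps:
Z(r) = -5 (Z(r) = -2 - 3 = -5)
G(D) = -5*D
1/(G(U(v(1, -1))) + T(16)) = 1/(-5*(-1) + 16*(5 + 16)) = 1/(5 + 16*21) = 1/(5 + 336) = 1/341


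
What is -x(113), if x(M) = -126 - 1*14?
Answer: 140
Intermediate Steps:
x(M) = -140 (x(M) = -126 - 14 = -140)
-x(113) = -1*(-140) = 140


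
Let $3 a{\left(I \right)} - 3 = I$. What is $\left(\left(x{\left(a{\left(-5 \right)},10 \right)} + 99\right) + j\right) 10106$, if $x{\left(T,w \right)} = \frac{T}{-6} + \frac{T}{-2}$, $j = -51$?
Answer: $\frac{4406216}{9} \approx 4.8958 \cdot 10^{5}$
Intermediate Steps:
$a{\left(I \right)} = 1 + \frac{I}{3}$
$x{\left(T,w \right)} = - \frac{2 T}{3}$ ($x{\left(T,w \right)} = T \left(- \frac{1}{6}\right) + T \left(- \frac{1}{2}\right) = - \frac{T}{6} - \frac{T}{2} = - \frac{2 T}{3}$)
$\left(\left(x{\left(a{\left(-5 \right)},10 \right)} + 99\right) + j\right) 10106 = \left(\left(- \frac{2 \left(1 + \frac{1}{3} \left(-5\right)\right)}{3} + 99\right) - 51\right) 10106 = \left(\left(- \frac{2 \left(1 - \frac{5}{3}\right)}{3} + 99\right) - 51\right) 10106 = \left(\left(\left(- \frac{2}{3}\right) \left(- \frac{2}{3}\right) + 99\right) - 51\right) 10106 = \left(\left(\frac{4}{9} + 99\right) - 51\right) 10106 = \left(\frac{895}{9} - 51\right) 10106 = \frac{436}{9} \cdot 10106 = \frac{4406216}{9}$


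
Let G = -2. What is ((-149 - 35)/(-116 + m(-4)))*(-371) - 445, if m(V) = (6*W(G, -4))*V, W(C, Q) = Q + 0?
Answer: -19291/5 ≈ -3858.2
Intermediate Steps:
W(C, Q) = Q
m(V) = -24*V (m(V) = (6*(-4))*V = -24*V)
((-149 - 35)/(-116 + m(-4)))*(-371) - 445 = ((-149 - 35)/(-116 - 24*(-4)))*(-371) - 445 = -184/(-116 + 96)*(-371) - 445 = -184/(-20)*(-371) - 445 = -184*(-1/20)*(-371) - 445 = (46/5)*(-371) - 445 = -17066/5 - 445 = -19291/5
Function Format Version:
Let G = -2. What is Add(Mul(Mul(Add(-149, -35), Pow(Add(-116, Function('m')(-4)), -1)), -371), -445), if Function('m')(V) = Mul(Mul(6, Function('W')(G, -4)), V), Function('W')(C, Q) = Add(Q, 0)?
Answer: Rational(-19291, 5) ≈ -3858.2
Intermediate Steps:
Function('W')(C, Q) = Q
Function('m')(V) = Mul(-24, V) (Function('m')(V) = Mul(Mul(6, -4), V) = Mul(-24, V))
Add(Mul(Mul(Add(-149, -35), Pow(Add(-116, Function('m')(-4)), -1)), -371), -445) = Add(Mul(Mul(Add(-149, -35), Pow(Add(-116, Mul(-24, -4)), -1)), -371), -445) = Add(Mul(Mul(-184, Pow(Add(-116, 96), -1)), -371), -445) = Add(Mul(Mul(-184, Pow(-20, -1)), -371), -445) = Add(Mul(Mul(-184, Rational(-1, 20)), -371), -445) = Add(Mul(Rational(46, 5), -371), -445) = Add(Rational(-17066, 5), -445) = Rational(-19291, 5)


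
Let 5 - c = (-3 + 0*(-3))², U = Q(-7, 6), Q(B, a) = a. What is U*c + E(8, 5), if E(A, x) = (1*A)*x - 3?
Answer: 13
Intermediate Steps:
E(A, x) = -3 + A*x (E(A, x) = A*x - 3 = -3 + A*x)
U = 6
c = -4 (c = 5 - (-3 + 0*(-3))² = 5 - (-3 + 0)² = 5 - 1*(-3)² = 5 - 1*9 = 5 - 9 = -4)
U*c + E(8, 5) = 6*(-4) + (-3 + 8*5) = -24 + (-3 + 40) = -24 + 37 = 13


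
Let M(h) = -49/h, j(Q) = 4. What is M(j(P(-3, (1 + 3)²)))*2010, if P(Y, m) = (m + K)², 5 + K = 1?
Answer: -49245/2 ≈ -24623.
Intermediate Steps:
K = -4 (K = -5 + 1 = -4)
P(Y, m) = (-4 + m)² (P(Y, m) = (m - 4)² = (-4 + m)²)
M(j(P(-3, (1 + 3)²)))*2010 = -49/4*2010 = -49245/2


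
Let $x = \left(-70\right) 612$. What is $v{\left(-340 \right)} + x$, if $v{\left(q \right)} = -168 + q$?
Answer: $-43348$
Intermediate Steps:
$x = -42840$
$v{\left(-340 \right)} + x = \left(-168 - 340\right) - 42840 = -508 - 42840 = -43348$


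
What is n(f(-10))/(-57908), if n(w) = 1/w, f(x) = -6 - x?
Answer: -1/231632 ≈ -4.3172e-6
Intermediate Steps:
n(f(-10))/(-57908) = 1/(-6 - 1*(-10)*(-57908)) = -1/57908/(-6 + 10) = -1/57908/4 = (¼)*(-1/57908) = -1/231632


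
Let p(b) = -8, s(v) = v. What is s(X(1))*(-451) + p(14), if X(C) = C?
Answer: -459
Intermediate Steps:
s(X(1))*(-451) + p(14) = 1*(-451) - 8 = -451 - 8 = -459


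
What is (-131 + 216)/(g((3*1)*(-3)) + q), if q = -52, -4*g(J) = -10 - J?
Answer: -340/207 ≈ -1.6425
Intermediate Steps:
g(J) = 5/2 + J/4 (g(J) = -(-10 - J)/4 = 5/2 + J/4)
(-131 + 216)/(g((3*1)*(-3)) + q) = (-131 + 216)/((5/2 + ((3*1)*(-3))/4) - 52) = 85/((5/2 + (3*(-3))/4) - 52) = 85/((5/2 + (¼)*(-9)) - 52) = 85/((5/2 - 9/4) - 52) = 85/(¼ - 52) = 85/(-207/4) = 85*(-4/207) = -340/207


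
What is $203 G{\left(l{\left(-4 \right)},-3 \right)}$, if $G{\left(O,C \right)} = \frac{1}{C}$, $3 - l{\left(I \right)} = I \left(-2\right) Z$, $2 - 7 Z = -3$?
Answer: $- \frac{203}{3} \approx -67.667$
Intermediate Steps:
$Z = \frac{5}{7}$ ($Z = \frac{2}{7} - - \frac{3}{7} = \frac{2}{7} + \frac{3}{7} = \frac{5}{7} \approx 0.71429$)
$l{\left(I \right)} = 3 + \frac{10 I}{7}$ ($l{\left(I \right)} = 3 - I \left(-2\right) \frac{5}{7} = 3 - - 2 I \frac{5}{7} = 3 - - \frac{10 I}{7} = 3 + \frac{10 I}{7}$)
$203 G{\left(l{\left(-4 \right)},-3 \right)} = \frac{203}{-3} = 203 \left(- \frac{1}{3}\right) = - \frac{203}{3}$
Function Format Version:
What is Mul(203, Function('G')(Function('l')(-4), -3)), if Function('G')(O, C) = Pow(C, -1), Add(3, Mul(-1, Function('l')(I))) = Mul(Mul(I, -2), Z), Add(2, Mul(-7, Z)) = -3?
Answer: Rational(-203, 3) ≈ -67.667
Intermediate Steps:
Z = Rational(5, 7) (Z = Add(Rational(2, 7), Mul(Rational(-1, 7), -3)) = Add(Rational(2, 7), Rational(3, 7)) = Rational(5, 7) ≈ 0.71429)
Function('l')(I) = Add(3, Mul(Rational(10, 7), I)) (Function('l')(I) = Add(3, Mul(-1, Mul(Mul(I, -2), Rational(5, 7)))) = Add(3, Mul(-1, Mul(Mul(-2, I), Rational(5, 7)))) = Add(3, Mul(-1, Mul(Rational(-10, 7), I))) = Add(3, Mul(Rational(10, 7), I)))
Mul(203, Function('G')(Function('l')(-4), -3)) = Mul(203, Pow(-3, -1)) = Mul(203, Rational(-1, 3)) = Rational(-203, 3)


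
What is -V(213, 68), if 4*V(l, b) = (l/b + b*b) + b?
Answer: -319269/272 ≈ -1173.8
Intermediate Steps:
V(l, b) = b/4 + b**2/4 + l/(4*b) (V(l, b) = ((l/b + b*b) + b)/4 = ((l/b + b**2) + b)/4 = ((b**2 + l/b) + b)/4 = (b + b**2 + l/b)/4 = b/4 + b**2/4 + l/(4*b))
-V(213, 68) = -(213 + 68**2*(1 + 68))/(4*68) = -(213 + 4624*69)/(4*68) = -(213 + 319056)/(4*68) = -319269/(4*68) = -1*319269/272 = -319269/272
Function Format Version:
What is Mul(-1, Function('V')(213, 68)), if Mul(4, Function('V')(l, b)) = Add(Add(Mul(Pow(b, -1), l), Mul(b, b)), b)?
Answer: Rational(-319269, 272) ≈ -1173.8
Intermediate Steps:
Function('V')(l, b) = Add(Mul(Rational(1, 4), b), Mul(Rational(1, 4), Pow(b, 2)), Mul(Rational(1, 4), l, Pow(b, -1))) (Function('V')(l, b) = Mul(Rational(1, 4), Add(Add(Mul(Pow(b, -1), l), Mul(b, b)), b)) = Mul(Rational(1, 4), Add(Add(Mul(l, Pow(b, -1)), Pow(b, 2)), b)) = Mul(Rational(1, 4), Add(Add(Pow(b, 2), Mul(l, Pow(b, -1))), b)) = Mul(Rational(1, 4), Add(b, Pow(b, 2), Mul(l, Pow(b, -1)))) = Add(Mul(Rational(1, 4), b), Mul(Rational(1, 4), Pow(b, 2)), Mul(Rational(1, 4), l, Pow(b, -1))))
Mul(-1, Function('V')(213, 68)) = Mul(-1, Mul(Rational(1, 4), Pow(68, -1), Add(213, Mul(Pow(68, 2), Add(1, 68))))) = Mul(-1, Mul(Rational(1, 4), Rational(1, 68), Add(213, Mul(4624, 69)))) = Mul(-1, Mul(Rational(1, 4), Rational(1, 68), Add(213, 319056))) = Mul(-1, Mul(Rational(1, 4), Rational(1, 68), 319269)) = Mul(-1, Rational(319269, 272)) = Rational(-319269, 272)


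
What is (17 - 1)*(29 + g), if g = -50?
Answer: -336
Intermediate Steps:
(17 - 1)*(29 + g) = (17 - 1)*(29 - 50) = 16*(-21) = -336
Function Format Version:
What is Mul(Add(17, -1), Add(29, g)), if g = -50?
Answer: -336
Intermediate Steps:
Mul(Add(17, -1), Add(29, g)) = Mul(Add(17, -1), Add(29, -50)) = Mul(16, -21) = -336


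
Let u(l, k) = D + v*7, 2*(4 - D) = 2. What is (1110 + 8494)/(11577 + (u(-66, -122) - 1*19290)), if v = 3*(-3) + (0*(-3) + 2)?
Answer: -9604/7759 ≈ -1.2378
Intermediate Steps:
D = 3 (D = 4 - ½*2 = 4 - 1 = 3)
v = -7 (v = -9 + (0 + 2) = -9 + 2 = -7)
u(l, k) = -46 (u(l, k) = 3 - 7*7 = 3 - 49 = -46)
(1110 + 8494)/(11577 + (u(-66, -122) - 1*19290)) = (1110 + 8494)/(11577 + (-46 - 1*19290)) = 9604/(11577 + (-46 - 19290)) = 9604/(11577 - 19336) = 9604/(-7759) = 9604*(-1/7759) = -9604/7759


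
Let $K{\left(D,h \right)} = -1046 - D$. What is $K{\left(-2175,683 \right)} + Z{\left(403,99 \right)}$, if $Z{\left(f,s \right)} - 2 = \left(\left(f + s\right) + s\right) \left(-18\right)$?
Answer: $-9687$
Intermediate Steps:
$Z{\left(f,s \right)} = 2 - 36 s - 18 f$ ($Z{\left(f,s \right)} = 2 + \left(\left(f + s\right) + s\right) \left(-18\right) = 2 + \left(f + 2 s\right) \left(-18\right) = 2 - \left(18 f + 36 s\right) = 2 - 36 s - 18 f$)
$K{\left(-2175,683 \right)} + Z{\left(403,99 \right)} = \left(-1046 - -2175\right) - 10816 = \left(-1046 + 2175\right) - 10816 = 1129 - 10816 = -9687$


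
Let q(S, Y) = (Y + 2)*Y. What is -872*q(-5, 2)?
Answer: -6976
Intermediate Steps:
q(S, Y) = Y*(2 + Y) (q(S, Y) = (2 + Y)*Y = Y*(2 + Y))
-872*q(-5, 2) = -1744*(2 + 2) = -1744*4 = -872*8 = -6976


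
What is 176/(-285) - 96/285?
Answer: -272/285 ≈ -0.95439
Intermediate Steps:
176/(-285) - 96/285 = 176*(-1/285) - 96*1/285 = -176/285 - 32/95 = -272/285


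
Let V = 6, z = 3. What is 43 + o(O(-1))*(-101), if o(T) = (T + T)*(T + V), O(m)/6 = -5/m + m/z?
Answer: -192261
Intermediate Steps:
O(m) = -30/m + 2*m (O(m) = 6*(-5/m + m/3) = -30/m + 2*m)
o(T) = 2*T*(6 + T) (o(T) = (T + T)*(T + 6) = (2*T)*(6 + T) = 2*T*(6 + T))
43 + o(O(-1))*(-101) = 43 + (2*(-30/(-1) + 2*(-1))*(6 + (-30/(-1) + 2*(-1))))*(-101) = 43 + (2*(-30*(-1) - 2)*(6 + (-30*(-1) - 2)))*(-101) = 43 + (2*(30 - 2)*(6 + (30 - 2)))*(-101) = 43 + (2*28*(6 + 28))*(-101) = 43 + (2*28*34)*(-101) = 43 + 1904*(-101) = 43 - 192304 = -192261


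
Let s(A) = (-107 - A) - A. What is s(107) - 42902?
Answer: -43223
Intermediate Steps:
s(A) = -107 - 2*A
s(107) - 42902 = (-107 - 2*107) - 42902 = (-107 - 214) - 42902 = -321 - 42902 = -43223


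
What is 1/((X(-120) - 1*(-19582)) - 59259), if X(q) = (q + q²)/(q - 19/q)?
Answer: -14381/572308537 ≈ -2.5128e-5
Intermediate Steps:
X(q) = (q + q²)/(q - 19/q)
1/((X(-120) - 1*(-19582)) - 59259) = 1/(((-120)²*(1 - 120)/(-19 + (-120)²) - 1*(-19582)) - 59259) = 1/((14400*(-119)/(-19 + 14400) + 19582) - 59259) = 1/((14400*(-119)/14381 + 19582) - 59259) = 1/((14400*(1/14381)*(-119) + 19582) - 59259) = 1/((-1713600/14381 + 19582) - 59259) = 1/(279895142/14381 - 59259) = 1/(-572308537/14381) = -14381/572308537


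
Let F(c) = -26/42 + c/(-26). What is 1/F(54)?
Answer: -273/736 ≈ -0.37092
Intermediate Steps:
F(c) = -13/21 - c/26 (F(c) = -26*1/42 + c*(-1/26) = -13/21 - c/26)
1/F(54) = 1/(-13/21 - 1/26*54) = 1/(-13/21 - 27/13) = 1/(-736/273) = -273/736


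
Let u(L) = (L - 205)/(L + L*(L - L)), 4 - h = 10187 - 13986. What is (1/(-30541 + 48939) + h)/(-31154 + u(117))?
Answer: -8186208615/67062660188 ≈ -0.12207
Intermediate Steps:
h = 3803 (h = 4 - (10187 - 13986) = 4 - 1*(-3799) = 4 + 3799 = 3803)
u(L) = (-205 + L)/L (u(L) = (-205 + L)/(L + L*0) = (-205 + L)/(L + 0) = (-205 + L)/L)
(1/(-30541 + 48939) + h)/(-31154 + u(117)) = (1/(-30541 + 48939) + 3803)/(-31154 + (-205 + 117)/117) = (1/18398 + 3803)/(-31154 + (1/117)*(-88)) = (1/18398 + 3803)/(-31154 - 88/117) = 69967595/(18398*(-3645106/117)) = (69967595/18398)*(-117/3645106) = -8186208615/67062660188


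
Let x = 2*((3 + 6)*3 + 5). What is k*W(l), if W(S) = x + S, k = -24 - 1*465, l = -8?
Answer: -27384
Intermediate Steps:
k = -489 (k = -24 - 465 = -489)
x = 64 (x = 2*(9*3 + 5) = 2*(27 + 5) = 2*32 = 64)
W(S) = 64 + S
k*W(l) = -489*(64 - 8) = -489*56 = -27384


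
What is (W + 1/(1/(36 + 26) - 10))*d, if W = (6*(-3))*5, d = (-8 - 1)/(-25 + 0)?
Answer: -501948/15475 ≈ -32.436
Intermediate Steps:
d = 9/25 (d = -9/(-25) = -9*(-1/25) = 9/25 ≈ 0.36000)
W = -90 (W = -18*5 = -90)
(W + 1/(1/(36 + 26) - 10))*d = (-90 + 1/(1/(36 + 26) - 10))*(9/25) = (-90 + 1/(1/62 - 10))*(9/25) = (-90 + 1/(-619/62))*(9/25) = (-90 - 62/619)*(9/25) = -55772/619*9/25 = -501948/15475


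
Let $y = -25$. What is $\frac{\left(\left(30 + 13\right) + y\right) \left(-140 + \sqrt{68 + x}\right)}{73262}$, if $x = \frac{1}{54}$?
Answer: $- \frac{180}{5233} + \frac{\sqrt{22038}}{73262} \approx -0.032371$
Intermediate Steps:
$x = \frac{1}{54} \approx 0.018519$
$\frac{\left(\left(30 + 13\right) + y\right) \left(-140 + \sqrt{68 + x}\right)}{73262} = \frac{\left(\left(30 + 13\right) - 25\right) \left(-140 + \sqrt{68 + \frac{1}{54}}\right)}{73262} = \left(43 - 25\right) \left(-140 + \sqrt{\frac{3673}{54}}\right) \frac{1}{73262} = 18 \left(-140 + \frac{\sqrt{22038}}{18}\right) \frac{1}{73262} = \left(-2520 + \sqrt{22038}\right) \frac{1}{73262} = - \frac{180}{5233} + \frac{\sqrt{22038}}{73262}$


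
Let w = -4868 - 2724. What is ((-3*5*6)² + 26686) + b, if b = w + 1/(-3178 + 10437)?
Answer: 197401247/7259 ≈ 27194.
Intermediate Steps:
w = -7592
b = -55110327/7259 (b = -7592 + 1/(-3178 + 10437) = -7592 + 1/7259 = -55110327/7259 ≈ -7592.0)
((-3*5*6)² + 26686) + b = ((-3*5*6)² + 26686) - 55110327/7259 = ((-15*6)² + 26686) - 55110327/7259 = ((-90)² + 26686) - 55110327/7259 = (8100 + 26686) - 55110327/7259 = 34786 - 55110327/7259 = 197401247/7259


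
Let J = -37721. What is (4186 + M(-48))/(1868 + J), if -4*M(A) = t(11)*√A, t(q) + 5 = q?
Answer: -4186/35853 + 2*I*√3/11951 ≈ -0.11675 + 0.00028986*I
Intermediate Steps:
t(q) = -5 + q
M(A) = -3*√A/2 (M(A) = -(-5 + 11)*√A/4 = -3*√A/2)
(4186 + M(-48))/(1868 + J) = (4186 - 6*I*√3)/(1868 - 37721) = (4186 - 6*I*√3)/(-35853) = (4186 - 6*I*√3)*(-1/35853) = -4186/35853 + 2*I*√3/11951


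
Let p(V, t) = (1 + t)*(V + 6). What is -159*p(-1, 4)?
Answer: -3975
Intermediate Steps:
p(V, t) = (1 + t)*(6 + V)
-159*p(-1, 4) = -159*(6 - 1 + 6*4 - 1*4) = -159*(6 - 1 + 24 - 4) = -159*25 = -3975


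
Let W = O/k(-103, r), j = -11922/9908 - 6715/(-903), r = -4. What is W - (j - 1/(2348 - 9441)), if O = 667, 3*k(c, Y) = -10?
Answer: -16367517829174/79325664915 ≈ -206.33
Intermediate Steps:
k(c, Y) = -10/3 (k(c, Y) = (⅓)*(-10) = -10/3)
j = 27883327/4473462 (j = -11922*1/9908 - 6715*(-1/903) = -5961/4954 + 6715/903 = 27883327/4473462 ≈ 6.2331)
W = -2001/10 (W = 667/(-10/3) = 667*(-3/10) = -2001/10 ≈ -200.10)
W - (j - 1/(2348 - 9441)) = -2001/10 - (27883327/4473462 - 1/(2348 - 9441)) = -2001/10 - (27883327/4473462 - 1/(-7093)) = -2001/10 - (27883327/4473462 - 1*(-1/7093)) = -2001/10 - (27883327/4473462 + 1/7093) = -2001/10 - 1*197780911873/31730265966 = -2001/10 - 197780911873/31730265966 = -16367517829174/79325664915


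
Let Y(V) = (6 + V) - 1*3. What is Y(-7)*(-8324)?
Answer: 33296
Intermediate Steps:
Y(V) = 3 + V (Y(V) = (6 + V) - 3 = 3 + V)
Y(-7)*(-8324) = (3 - 7)*(-8324) = -4*(-8324) = 33296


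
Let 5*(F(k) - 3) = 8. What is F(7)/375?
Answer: 23/1875 ≈ 0.012267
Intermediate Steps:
F(k) = 23/5 (F(k) = 3 + (⅕)*8 = 3 + 8/5 = 23/5)
F(7)/375 = (23/5)/375 = (1/375)*(23/5) = 23/1875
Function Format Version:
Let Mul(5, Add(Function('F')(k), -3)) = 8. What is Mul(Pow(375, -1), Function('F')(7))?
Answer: Rational(23, 1875) ≈ 0.012267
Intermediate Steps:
Function('F')(k) = Rational(23, 5) (Function('F')(k) = Add(3, Mul(Rational(1, 5), 8)) = Add(3, Rational(8, 5)) = Rational(23, 5))
Mul(Pow(375, -1), Function('F')(7)) = Mul(Pow(375, -1), Rational(23, 5)) = Mul(Rational(1, 375), Rational(23, 5)) = Rational(23, 1875)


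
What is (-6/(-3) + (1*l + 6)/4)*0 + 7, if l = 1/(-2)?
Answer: 7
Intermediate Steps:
l = -1/2 ≈ -0.50000
(-6/(-3) + (1*l + 6)/4)*0 + 7 = (-6/(-3) + (1*(-1/2) + 6)/4)*0 + 7 = (-6*(-1/3) + (-1/2 + 6)*(1/4))*0 + 7 = (2 + (11/2)*(1/4))*0 + 7 = (2 + 11/8)*0 + 7 = (27/8)*0 + 7 = 0 + 7 = 7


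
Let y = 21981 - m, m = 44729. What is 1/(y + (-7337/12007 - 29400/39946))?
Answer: -239815811/5455653113429 ≈ -4.3957e-5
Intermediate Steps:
y = -22748 (y = 21981 - 1*44729 = 21981 - 44729 = -22748)
1/(y + (-7337/12007 - 29400/39946)) = 1/(-22748 + (-7337/12007 - 29400/39946)) = 1/(-22748 + (-7337*1/12007 - 29400*1/39946)) = 1/(-22748 + (-7337/12007 - 14700/19973)) = 1/(-22748 - 323044801/239815811) = 1/(-5455653113429/239815811) = -239815811/5455653113429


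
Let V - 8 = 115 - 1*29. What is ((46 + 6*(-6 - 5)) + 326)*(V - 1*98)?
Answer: -1224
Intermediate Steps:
V = 94 (V = 8 + (115 - 1*29) = 8 + (115 - 29) = 8 + 86 = 94)
((46 + 6*(-6 - 5)) + 326)*(V - 1*98) = ((46 + 6*(-6 - 5)) + 326)*(94 - 1*98) = ((46 + 6*(-11)) + 326)*(94 - 98) = ((46 - 66) + 326)*(-4) = (-20 + 326)*(-4) = 306*(-4) = -1224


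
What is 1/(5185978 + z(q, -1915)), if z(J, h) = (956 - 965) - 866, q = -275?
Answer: 1/5185103 ≈ 1.9286e-7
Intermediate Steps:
z(J, h) = -875 (z(J, h) = -9 - 866 = -875)
1/(5185978 + z(q, -1915)) = 1/(5185978 - 875) = 1/5185103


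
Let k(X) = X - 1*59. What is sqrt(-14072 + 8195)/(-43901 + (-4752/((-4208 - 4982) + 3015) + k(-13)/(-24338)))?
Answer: -225430725*I*sqrt(653)/3298820036687 ≈ -0.0017463*I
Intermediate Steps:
k(X) = -59 + X (k(X) = X - 59 = -59 + X)
sqrt(-14072 + 8195)/(-43901 + (-4752/((-4208 - 4982) + 3015) + k(-13)/(-24338))) = sqrt(-14072 + 8195)/(-43901 + (-4752/((-4208 - 4982) + 3015) + (-59 - 13)/(-24338))) = sqrt(-5877)/(-43901 + (-4752/(-9190 + 3015) - 72*(-1/24338))) = (3*I*sqrt(653))/(-43901 + (-4752/(-6175) + 36/12169)) = (3*I*sqrt(653))/(-43901 + (-4752*(-1/6175) + 36/12169)) = (3*I*sqrt(653))/(-43901 + (4752/6175 + 36/12169)) = (3*I*sqrt(653))/(-43901 + 58049388/75143575) = (3*I*sqrt(653))/(-3298820036687/75143575) = (3*I*sqrt(653))*(-75143575/3298820036687) = -225430725*I*sqrt(653)/3298820036687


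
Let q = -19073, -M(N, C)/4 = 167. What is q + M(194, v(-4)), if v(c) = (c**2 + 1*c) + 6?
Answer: -19741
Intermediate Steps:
v(c) = 6 + c + c**2 (v(c) = (c**2 + c) + 6 = (c + c**2) + 6 = 6 + c + c**2)
M(N, C) = -668 (M(N, C) = -4*167 = -668)
q + M(194, v(-4)) = -19073 - 668 = -19741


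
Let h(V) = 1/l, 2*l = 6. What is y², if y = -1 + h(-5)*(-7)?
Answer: 100/9 ≈ 11.111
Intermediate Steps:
l = 3 (l = (½)*6 = 3)
h(V) = ⅓ (h(V) = 1/3 = ⅓)
y = -10/3 (y = -1 + (⅓)*(-7) = -1 - 7/3 = -10/3 ≈ -3.3333)
y² = (-10/3)² = 100/9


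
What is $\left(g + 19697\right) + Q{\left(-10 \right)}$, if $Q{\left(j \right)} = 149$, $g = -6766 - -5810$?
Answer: $18890$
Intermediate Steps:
$g = -956$ ($g = -6766 + 5810 = -956$)
$\left(g + 19697\right) + Q{\left(-10 \right)} = \left(-956 + 19697\right) + 149 = 18741 + 149 = 18890$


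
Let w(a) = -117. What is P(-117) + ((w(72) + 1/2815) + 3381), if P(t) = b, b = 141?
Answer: 9585076/2815 ≈ 3405.0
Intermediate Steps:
P(t) = 141
P(-117) + ((w(72) + 1/2815) + 3381) = 141 + ((-117 + 1/2815) + 3381) = 141 + (-329354/2815 + 3381) = 141 + 9188161/2815 = 9585076/2815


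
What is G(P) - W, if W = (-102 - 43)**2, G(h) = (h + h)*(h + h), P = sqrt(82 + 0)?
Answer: -20697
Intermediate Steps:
P = sqrt(82) ≈ 9.0554
G(h) = 4*h**2 (G(h) = (2*h)*(2*h) = 4*h**2)
W = 21025 (W = (-145)**2 = 21025)
G(P) - W = 4*(sqrt(82))**2 - 1*21025 = 4*82 - 21025 = 328 - 21025 = -20697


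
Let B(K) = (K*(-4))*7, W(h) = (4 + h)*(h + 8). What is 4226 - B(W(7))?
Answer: 8846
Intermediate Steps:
W(h) = (4 + h)*(8 + h)
B(K) = -28*K (B(K) = -4*K*7 = -28*K)
4226 - B(W(7)) = 4226 - (-28)*(32 + 7² + 12*7) = 4226 - (-28)*(32 + 49 + 84) = 4226 - (-28)*165 = 4226 - 1*(-4620) = 4226 + 4620 = 8846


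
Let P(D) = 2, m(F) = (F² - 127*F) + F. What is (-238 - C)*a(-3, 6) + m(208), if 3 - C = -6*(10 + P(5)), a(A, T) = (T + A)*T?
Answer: 11422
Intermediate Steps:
m(F) = F² - 126*F
a(A, T) = T*(A + T) (a(A, T) = (A + T)*T = T*(A + T))
C = 75 (C = 3 - (-6)*(10 + 2) = 3 - (-6)*12 = 3 - 1*(-72) = 3 + 72 = 75)
(-238 - C)*a(-3, 6) + m(208) = (-238 - 1*75)*(6*(-3 + 6)) + 208*(-126 + 208) = (-238 - 75)*(6*3) + 208*82 = -313*18 + 17056 = -5634 + 17056 = 11422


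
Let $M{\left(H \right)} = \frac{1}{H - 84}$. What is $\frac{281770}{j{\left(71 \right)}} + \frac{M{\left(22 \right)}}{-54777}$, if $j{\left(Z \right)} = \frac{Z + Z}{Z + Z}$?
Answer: $\frac{956939947981}{3396174} \approx 2.8177 \cdot 10^{5}$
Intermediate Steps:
$M{\left(H \right)} = \frac{1}{-84 + H}$
$j{\left(Z \right)} = 1$ ($j{\left(Z \right)} = \frac{2 Z}{2 Z} = 2 Z \frac{1}{2 Z} = 1$)
$\frac{281770}{j{\left(71 \right)}} + \frac{M{\left(22 \right)}}{-54777} = \frac{281770}{1} + \frac{1}{\left(-84 + 22\right) \left(-54777\right)} = 281770 \cdot 1 + \frac{1}{-62} \left(- \frac{1}{54777}\right) = 281770 - - \frac{1}{3396174} = 281770 + \frac{1}{3396174} = \frac{956939947981}{3396174}$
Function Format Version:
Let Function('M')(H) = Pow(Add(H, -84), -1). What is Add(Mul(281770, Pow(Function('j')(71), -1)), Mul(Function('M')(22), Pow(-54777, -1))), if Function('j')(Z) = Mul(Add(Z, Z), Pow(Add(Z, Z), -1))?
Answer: Rational(956939947981, 3396174) ≈ 2.8177e+5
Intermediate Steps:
Function('M')(H) = Pow(Add(-84, H), -1)
Function('j')(Z) = 1 (Function('j')(Z) = Mul(Mul(2, Z), Pow(Mul(2, Z), -1)) = Mul(Mul(2, Z), Mul(Rational(1, 2), Pow(Z, -1))) = 1)
Add(Mul(281770, Pow(Function('j')(71), -1)), Mul(Function('M')(22), Pow(-54777, -1))) = Add(Mul(281770, Pow(1, -1)), Mul(Pow(Add(-84, 22), -1), Pow(-54777, -1))) = Add(Mul(281770, 1), Mul(Pow(-62, -1), Rational(-1, 54777))) = Add(281770, Mul(Rational(-1, 62), Rational(-1, 54777))) = Add(281770, Rational(1, 3396174)) = Rational(956939947981, 3396174)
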